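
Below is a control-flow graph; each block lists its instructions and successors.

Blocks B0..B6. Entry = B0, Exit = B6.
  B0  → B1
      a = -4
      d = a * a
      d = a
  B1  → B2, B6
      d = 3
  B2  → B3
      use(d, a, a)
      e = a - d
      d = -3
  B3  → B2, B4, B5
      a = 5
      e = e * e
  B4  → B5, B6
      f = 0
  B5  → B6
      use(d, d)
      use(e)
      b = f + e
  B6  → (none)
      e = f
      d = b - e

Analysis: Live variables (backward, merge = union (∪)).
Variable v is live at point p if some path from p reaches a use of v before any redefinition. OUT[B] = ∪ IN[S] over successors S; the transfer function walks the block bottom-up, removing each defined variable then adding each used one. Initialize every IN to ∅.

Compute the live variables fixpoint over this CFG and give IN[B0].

Answer: {b, f}

Derivation:
Fixpoint table:
  B0:  IN={b, f}  OUT={a, b, f}
  B1:  IN={a, b, f}  OUT={a, b, d, f}
  B2:  IN={a, b, d, f}  OUT={b, d, e, f}
  B3:  IN={b, d, e, f}  OUT={a, b, d, e, f}
  B4:  IN={b, d, e}  OUT={b, d, e, f}
  B5:  IN={d, e, f}  OUT={b, f}
  B6:  IN={b, f}  OUT={}

Merge at B0: OUT[B0] = IN[B1] = {a, b, f}
Applying B0's transfer function to that OUT value gives IN[B0] (row B0 above).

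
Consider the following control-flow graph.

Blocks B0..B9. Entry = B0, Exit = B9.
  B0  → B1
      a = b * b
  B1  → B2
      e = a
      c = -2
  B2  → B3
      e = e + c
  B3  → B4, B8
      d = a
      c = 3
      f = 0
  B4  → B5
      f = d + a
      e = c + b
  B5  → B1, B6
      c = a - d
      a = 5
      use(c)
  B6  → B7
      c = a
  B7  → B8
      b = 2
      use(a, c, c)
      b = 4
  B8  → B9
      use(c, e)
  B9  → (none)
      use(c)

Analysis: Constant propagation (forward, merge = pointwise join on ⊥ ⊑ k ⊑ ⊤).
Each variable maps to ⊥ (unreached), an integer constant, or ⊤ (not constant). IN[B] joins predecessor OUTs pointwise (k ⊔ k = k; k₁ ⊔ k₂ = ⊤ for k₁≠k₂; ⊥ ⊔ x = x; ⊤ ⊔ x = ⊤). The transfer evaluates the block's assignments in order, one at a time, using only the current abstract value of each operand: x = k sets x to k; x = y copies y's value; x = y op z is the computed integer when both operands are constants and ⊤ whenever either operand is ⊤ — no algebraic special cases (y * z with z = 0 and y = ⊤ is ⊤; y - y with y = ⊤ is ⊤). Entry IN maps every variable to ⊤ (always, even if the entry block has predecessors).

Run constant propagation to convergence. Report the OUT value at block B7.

Answer: {a: 5, b: 4, c: 5, d: ⊤, e: ⊤, f: ⊤}

Working:
Converged values:
  B0:  IN=(all ⊤)  OUT=(all ⊤)
  B1:  IN=(all ⊤)  OUT={c:-2; rest ⊤}
  B2:  IN={c:-2; rest ⊤}  OUT={c:-2; rest ⊤}
  B3:  IN={c:-2; rest ⊤}  OUT={c:3, f:0; rest ⊤}
  B4:  IN={c:3, f:0; rest ⊤}  OUT={c:3; rest ⊤}
  B5:  IN={c:3; rest ⊤}  OUT={a:5; rest ⊤}
  B6:  IN={a:5; rest ⊤}  OUT={a:5, c:5; rest ⊤}
  B7:  IN={a:5, c:5; rest ⊤}  OUT={a:5, b:4, c:5; rest ⊤}
  B8:  IN=(all ⊤)  OUT=(all ⊤)
  B9:  IN=(all ⊤)  OUT=(all ⊤)

Merge at B7: IN[B7] = OUT[B6] = {a: 5, b: ⊤, c: 5, d: ⊤, e: ⊤, f: ⊤}
Applying B7's transfer function to that IN value gives OUT[B7] (row B7 above).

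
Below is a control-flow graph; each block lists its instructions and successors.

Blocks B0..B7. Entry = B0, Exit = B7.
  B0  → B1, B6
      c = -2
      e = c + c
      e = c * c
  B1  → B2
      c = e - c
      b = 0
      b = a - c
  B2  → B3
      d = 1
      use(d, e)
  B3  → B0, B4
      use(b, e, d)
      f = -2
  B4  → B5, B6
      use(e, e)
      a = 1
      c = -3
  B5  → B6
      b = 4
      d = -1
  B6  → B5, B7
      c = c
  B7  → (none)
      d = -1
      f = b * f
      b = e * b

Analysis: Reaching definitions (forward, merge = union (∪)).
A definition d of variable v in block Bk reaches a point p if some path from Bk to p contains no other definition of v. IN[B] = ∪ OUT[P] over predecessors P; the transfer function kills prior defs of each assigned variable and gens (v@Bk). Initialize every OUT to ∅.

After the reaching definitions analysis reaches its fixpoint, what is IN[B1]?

Answer: {b@B1, c@B0, d@B2, e@B0, f@B3}

Trace:
Per-block solution:
  B0:  IN={b@B1, c@B1, d@B2, e@B0, f@B3}  OUT={b@B1, c@B0, d@B2, e@B0, f@B3}
  B1:  IN={b@B1, c@B0, d@B2, e@B0, f@B3}  OUT={b@B1, c@B1, d@B2, e@B0, f@B3}
  B2:  IN={b@B1, c@B1, d@B2, e@B0, f@B3}  OUT={b@B1, c@B1, d@B2, e@B0, f@B3}
  B3:  IN={b@B1, c@B1, d@B2, e@B0, f@B3}  OUT={b@B1, c@B1, d@B2, e@B0, f@B3}
  B4:  IN={b@B1, c@B1, d@B2, e@B0, f@B3}  OUT={a@B4, b@B1, c@B4, d@B2, e@B0, f@B3}
  B5:  IN={a@B4, b@B1, b@B5, c@B4, c@B6, d@B2, d@B5, e@B0, f@B3}  OUT={a@B4, b@B5, c@B4, c@B6, d@B5, e@B0, f@B3}
  B6:  IN={a@B4, b@B1, b@B5, c@B0, c@B4, c@B6, d@B2, d@B5, e@B0, f@B3}  OUT={a@B4, b@B1, b@B5, c@B6, d@B2, d@B5, e@B0, f@B3}
  B7:  IN={a@B4, b@B1, b@B5, c@B6, d@B2, d@B5, e@B0, f@B3}  OUT={a@B4, b@B7, c@B6, d@B7, e@B0, f@B7}

Merge at B1: IN[B1] = OUT[B0] = {b@B1, c@B0, d@B2, e@B0, f@B3}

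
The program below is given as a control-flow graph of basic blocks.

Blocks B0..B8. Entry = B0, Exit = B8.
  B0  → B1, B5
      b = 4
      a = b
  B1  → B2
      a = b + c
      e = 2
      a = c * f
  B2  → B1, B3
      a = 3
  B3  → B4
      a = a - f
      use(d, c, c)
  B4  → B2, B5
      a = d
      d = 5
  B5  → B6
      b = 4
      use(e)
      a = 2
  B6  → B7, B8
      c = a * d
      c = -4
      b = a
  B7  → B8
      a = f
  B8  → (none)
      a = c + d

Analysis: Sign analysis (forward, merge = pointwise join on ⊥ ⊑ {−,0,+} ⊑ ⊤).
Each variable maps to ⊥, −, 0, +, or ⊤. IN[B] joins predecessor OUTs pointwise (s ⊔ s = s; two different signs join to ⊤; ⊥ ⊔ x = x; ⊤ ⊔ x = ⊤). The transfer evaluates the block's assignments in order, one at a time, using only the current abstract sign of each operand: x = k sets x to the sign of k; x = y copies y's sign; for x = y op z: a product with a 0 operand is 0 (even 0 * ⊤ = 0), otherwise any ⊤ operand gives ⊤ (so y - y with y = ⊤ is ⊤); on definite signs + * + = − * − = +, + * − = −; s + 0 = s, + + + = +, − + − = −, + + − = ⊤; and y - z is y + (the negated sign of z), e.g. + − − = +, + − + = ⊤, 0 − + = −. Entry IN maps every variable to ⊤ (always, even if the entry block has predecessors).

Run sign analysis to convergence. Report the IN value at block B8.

Answer: {a: ⊤, b: +, c: -, d: ⊤, e: ⊤, f: ⊤}

Working:
Per-block solution:
  B0:  IN=(all ⊤)  OUT={a:+, b:+; rest ⊤}
  B1:  IN={a:+, b:+; rest ⊤}  OUT={b:+, e:+; rest ⊤}
  B2:  IN={b:+, e:+; rest ⊤}  OUT={a:+, b:+, e:+; rest ⊤}
  B3:  IN={a:+, b:+, e:+; rest ⊤}  OUT={b:+, e:+; rest ⊤}
  B4:  IN={b:+, e:+; rest ⊤}  OUT={b:+, d:+, e:+; rest ⊤}
  B5:  IN={b:+; rest ⊤}  OUT={a:+, b:+; rest ⊤}
  B6:  IN={a:+, b:+; rest ⊤}  OUT={a:+, b:+, c:-; rest ⊤}
  B7:  IN={a:+, b:+, c:-; rest ⊤}  OUT={b:+, c:-; rest ⊤}
  B8:  IN={b:+, c:-; rest ⊤}  OUT={b:+, c:-; rest ⊤}

Merge at B8: IN[B8] = OUT[B6] ⊔ OUT[B7] = {a: ⊤, b: +, c: -, d: ⊤, e: ⊤, f: ⊤}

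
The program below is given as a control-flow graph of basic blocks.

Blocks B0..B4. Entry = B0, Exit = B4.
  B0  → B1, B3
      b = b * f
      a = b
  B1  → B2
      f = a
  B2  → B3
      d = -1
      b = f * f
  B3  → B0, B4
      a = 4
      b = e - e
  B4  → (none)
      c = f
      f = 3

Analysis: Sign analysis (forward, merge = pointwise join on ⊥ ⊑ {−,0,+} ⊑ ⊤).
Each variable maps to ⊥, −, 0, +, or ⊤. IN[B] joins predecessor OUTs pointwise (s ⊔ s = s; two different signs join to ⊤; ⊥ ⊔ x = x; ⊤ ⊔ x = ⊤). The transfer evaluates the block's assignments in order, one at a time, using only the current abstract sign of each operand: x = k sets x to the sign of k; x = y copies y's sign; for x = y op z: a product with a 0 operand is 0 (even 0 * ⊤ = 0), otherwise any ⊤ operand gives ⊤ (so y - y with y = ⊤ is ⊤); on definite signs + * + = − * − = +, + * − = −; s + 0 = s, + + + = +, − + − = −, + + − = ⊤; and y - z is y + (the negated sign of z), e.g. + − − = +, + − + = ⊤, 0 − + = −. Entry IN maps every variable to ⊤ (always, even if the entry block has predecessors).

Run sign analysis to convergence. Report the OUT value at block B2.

Answer: {a: ⊤, b: ⊤, c: ⊤, d: -, e: ⊤, f: ⊤}

Working:
Per-block solution:
  B0:   IN=(all ⊤)   OUT=(all ⊤)
  B1:   IN=(all ⊤)   OUT=(all ⊤)
  B2:   IN=(all ⊤)   OUT={d:-; rest ⊤}
  B3:   IN=(all ⊤)   OUT={a:+; rest ⊤}
  B4:   IN={a:+; rest ⊤}   OUT={a:+, f:+; rest ⊤}

Merge at B2: IN[B2] = OUT[B1] = {a: ⊤, b: ⊤, c: ⊤, d: ⊤, e: ⊤, f: ⊤}
Applying B2's transfer function to that IN value gives OUT[B2] (row B2 above).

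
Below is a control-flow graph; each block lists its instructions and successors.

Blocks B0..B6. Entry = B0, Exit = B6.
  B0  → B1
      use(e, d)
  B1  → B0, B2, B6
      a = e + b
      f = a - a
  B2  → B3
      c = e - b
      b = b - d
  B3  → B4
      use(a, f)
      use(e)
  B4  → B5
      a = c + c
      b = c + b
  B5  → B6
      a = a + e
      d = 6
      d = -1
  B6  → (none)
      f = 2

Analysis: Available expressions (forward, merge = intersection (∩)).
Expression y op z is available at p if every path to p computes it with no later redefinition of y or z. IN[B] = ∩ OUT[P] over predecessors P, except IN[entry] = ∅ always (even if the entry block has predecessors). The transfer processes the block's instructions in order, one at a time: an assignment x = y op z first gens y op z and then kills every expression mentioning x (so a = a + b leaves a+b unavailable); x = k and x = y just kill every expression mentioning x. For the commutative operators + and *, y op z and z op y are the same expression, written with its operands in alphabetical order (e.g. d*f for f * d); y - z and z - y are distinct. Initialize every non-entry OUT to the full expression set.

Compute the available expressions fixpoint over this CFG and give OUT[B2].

Answer: {a-a}

Trace:
Fixpoint table:
  B0:   IN={}   OUT={}
  B1:   IN={}   OUT={a-a, b+e}
  B2:   IN={a-a, b+e}   OUT={a-a}
  B3:   IN={a-a}   OUT={a-a}
  B4:   IN={a-a}   OUT={c+c}
  B5:   IN={c+c}   OUT={c+c}
  B6:   IN={}   OUT={}

Merge at B2: IN[B2] = OUT[B1] = {a-a, b+e}
Applying B2's transfer function to that IN value gives OUT[B2] (row B2 above).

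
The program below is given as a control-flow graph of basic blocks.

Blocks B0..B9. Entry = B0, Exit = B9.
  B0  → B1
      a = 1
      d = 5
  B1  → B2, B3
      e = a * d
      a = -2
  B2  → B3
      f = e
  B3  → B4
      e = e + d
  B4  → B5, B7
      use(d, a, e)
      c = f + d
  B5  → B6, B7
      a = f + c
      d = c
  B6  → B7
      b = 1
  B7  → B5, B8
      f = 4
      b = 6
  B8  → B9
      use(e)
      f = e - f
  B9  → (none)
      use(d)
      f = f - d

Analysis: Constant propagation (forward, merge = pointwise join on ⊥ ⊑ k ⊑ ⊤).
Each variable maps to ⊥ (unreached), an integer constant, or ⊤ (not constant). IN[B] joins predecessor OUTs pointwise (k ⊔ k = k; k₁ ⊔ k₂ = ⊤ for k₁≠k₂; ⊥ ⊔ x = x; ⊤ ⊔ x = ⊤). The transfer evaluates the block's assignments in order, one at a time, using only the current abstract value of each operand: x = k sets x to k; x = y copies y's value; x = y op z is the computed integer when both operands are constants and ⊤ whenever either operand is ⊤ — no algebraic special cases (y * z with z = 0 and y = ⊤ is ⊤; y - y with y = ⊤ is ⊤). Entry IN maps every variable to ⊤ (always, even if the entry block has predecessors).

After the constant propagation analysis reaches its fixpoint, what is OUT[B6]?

Answer: {a: ⊤, b: 1, c: ⊤, d: ⊤, e: 10, f: ⊤}

Working:
Per-block solution:
  B0:   IN=(all ⊤)   OUT={a:1, d:5; rest ⊤}
  B1:   IN={a:1, d:5; rest ⊤}   OUT={a:-2, d:5, e:5; rest ⊤}
  B2:   IN={a:-2, d:5, e:5; rest ⊤}   OUT={a:-2, d:5, e:5, f:5; rest ⊤}
  B3:   IN={a:-2, d:5, e:5; rest ⊤}   OUT={a:-2, d:5, e:10; rest ⊤}
  B4:   IN={a:-2, d:5, e:10; rest ⊤}   OUT={a:-2, d:5, e:10; rest ⊤}
  B5:   IN={e:10; rest ⊤}   OUT={e:10; rest ⊤}
  B6:   IN={e:10; rest ⊤}   OUT={b:1, e:10; rest ⊤}
  B7:   IN={e:10; rest ⊤}   OUT={b:6, e:10, f:4; rest ⊤}
  B8:   IN={b:6, e:10, f:4; rest ⊤}   OUT={b:6, e:10, f:6; rest ⊤}
  B9:   IN={b:6, e:10, f:6; rest ⊤}   OUT={b:6, e:10; rest ⊤}

Merge at B6: IN[B6] = OUT[B5] = {a: ⊤, b: ⊤, c: ⊤, d: ⊤, e: 10, f: ⊤}
Applying B6's transfer function to that IN value gives OUT[B6] (row B6 above).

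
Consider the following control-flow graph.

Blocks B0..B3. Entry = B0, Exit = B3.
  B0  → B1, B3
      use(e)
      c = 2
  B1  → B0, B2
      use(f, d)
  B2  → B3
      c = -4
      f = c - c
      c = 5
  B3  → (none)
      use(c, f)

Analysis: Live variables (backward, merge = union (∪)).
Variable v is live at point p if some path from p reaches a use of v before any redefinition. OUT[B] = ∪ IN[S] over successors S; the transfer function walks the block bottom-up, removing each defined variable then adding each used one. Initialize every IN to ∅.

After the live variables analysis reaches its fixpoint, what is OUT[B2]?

Answer: {c, f}

Derivation:
Per-block solution:
  B0:   IN={d, e, f}   OUT={c, d, e, f}
  B1:   IN={d, e, f}   OUT={d, e, f}
  B2:   IN={}   OUT={c, f}
  B3:   IN={c, f}   OUT={}

Merge at B2: OUT[B2] = IN[B3] = {c, f}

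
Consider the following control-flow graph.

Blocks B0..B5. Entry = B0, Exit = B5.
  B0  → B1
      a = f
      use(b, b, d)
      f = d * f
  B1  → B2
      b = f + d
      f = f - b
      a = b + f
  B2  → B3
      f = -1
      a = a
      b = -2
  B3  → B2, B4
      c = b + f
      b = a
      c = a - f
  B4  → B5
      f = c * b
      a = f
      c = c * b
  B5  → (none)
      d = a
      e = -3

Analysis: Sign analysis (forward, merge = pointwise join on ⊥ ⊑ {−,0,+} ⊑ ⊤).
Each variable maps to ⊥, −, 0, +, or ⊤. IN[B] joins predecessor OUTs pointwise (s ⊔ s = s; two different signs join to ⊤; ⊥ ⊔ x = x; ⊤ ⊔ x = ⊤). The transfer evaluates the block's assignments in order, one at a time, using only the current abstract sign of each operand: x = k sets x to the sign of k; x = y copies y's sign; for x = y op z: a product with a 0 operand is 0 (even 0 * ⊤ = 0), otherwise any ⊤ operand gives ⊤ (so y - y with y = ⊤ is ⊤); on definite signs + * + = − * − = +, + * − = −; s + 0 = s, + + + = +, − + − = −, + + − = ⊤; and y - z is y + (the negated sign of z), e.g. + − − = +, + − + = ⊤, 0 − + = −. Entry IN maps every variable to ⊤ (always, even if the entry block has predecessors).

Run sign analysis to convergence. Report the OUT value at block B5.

Answer: {a: ⊤, b: ⊤, c: ⊤, d: ⊤, e: -, f: ⊤}

Trace:
Fixpoint table:
  B0:  IN=(all ⊤)  OUT=(all ⊤)
  B1:  IN=(all ⊤)  OUT=(all ⊤)
  B2:  IN=(all ⊤)  OUT={b:-, f:-; rest ⊤}
  B3:  IN={b:-, f:-; rest ⊤}  OUT={f:-; rest ⊤}
  B4:  IN={f:-; rest ⊤}  OUT=(all ⊤)
  B5:  IN=(all ⊤)  OUT={e:-; rest ⊤}

Merge at B5: IN[B5] = OUT[B4] = {a: ⊤, b: ⊤, c: ⊤, d: ⊤, e: ⊤, f: ⊤}
Applying B5's transfer function to that IN value gives OUT[B5] (row B5 above).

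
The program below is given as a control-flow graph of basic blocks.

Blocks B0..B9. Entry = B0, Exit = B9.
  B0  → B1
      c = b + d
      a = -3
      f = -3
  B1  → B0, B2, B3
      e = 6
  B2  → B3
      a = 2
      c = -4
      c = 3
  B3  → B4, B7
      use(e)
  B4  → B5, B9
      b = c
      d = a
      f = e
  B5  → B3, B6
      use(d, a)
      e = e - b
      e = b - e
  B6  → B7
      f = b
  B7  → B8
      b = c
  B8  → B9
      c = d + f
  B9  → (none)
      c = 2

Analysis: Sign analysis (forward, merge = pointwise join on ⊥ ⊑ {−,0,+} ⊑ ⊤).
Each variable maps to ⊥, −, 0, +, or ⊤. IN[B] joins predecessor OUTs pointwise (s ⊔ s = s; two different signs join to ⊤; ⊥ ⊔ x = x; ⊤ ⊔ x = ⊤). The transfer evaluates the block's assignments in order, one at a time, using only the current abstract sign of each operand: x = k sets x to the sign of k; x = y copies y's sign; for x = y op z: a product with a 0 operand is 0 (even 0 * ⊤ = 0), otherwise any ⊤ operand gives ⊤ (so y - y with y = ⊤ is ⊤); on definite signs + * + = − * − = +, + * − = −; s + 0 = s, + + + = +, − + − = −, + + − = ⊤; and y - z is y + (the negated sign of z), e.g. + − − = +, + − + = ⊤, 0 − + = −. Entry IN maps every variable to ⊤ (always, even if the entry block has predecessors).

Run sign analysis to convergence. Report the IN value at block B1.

Answer: {a: -, b: ⊤, c: ⊤, d: ⊤, e: ⊤, f: -}

Derivation:
Per-block solution:
  B0:  IN=(all ⊤)  OUT={a:-, f:-; rest ⊤}
  B1:  IN={a:-, f:-; rest ⊤}  OUT={a:-, e:+, f:-; rest ⊤}
  B2:  IN={a:-, e:+, f:-; rest ⊤}  OUT={a:+, c:+, e:+, f:-; rest ⊤}
  B3:  IN=(all ⊤)  OUT=(all ⊤)
  B4:  IN=(all ⊤)  OUT=(all ⊤)
  B5:  IN=(all ⊤)  OUT=(all ⊤)
  B6:  IN=(all ⊤)  OUT=(all ⊤)
  B7:  IN=(all ⊤)  OUT=(all ⊤)
  B8:  IN=(all ⊤)  OUT=(all ⊤)
  B9:  IN=(all ⊤)  OUT={c:+; rest ⊤}

Merge at B1: IN[B1] = OUT[B0] = {a: -, b: ⊤, c: ⊤, d: ⊤, e: ⊤, f: -}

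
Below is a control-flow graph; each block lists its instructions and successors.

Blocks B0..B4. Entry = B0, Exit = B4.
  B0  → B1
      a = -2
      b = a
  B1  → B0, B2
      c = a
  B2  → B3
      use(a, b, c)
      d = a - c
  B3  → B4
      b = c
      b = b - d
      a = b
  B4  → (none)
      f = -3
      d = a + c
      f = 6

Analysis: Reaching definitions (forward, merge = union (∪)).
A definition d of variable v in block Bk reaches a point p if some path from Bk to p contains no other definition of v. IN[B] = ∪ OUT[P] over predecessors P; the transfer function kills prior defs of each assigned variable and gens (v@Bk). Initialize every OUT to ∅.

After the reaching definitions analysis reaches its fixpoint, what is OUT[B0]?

Answer: {a@B0, b@B0, c@B1}

Working:
Per-block solution:
  B0:   IN={a@B0, b@B0, c@B1}   OUT={a@B0, b@B0, c@B1}
  B1:   IN={a@B0, b@B0, c@B1}   OUT={a@B0, b@B0, c@B1}
  B2:   IN={a@B0, b@B0, c@B1}   OUT={a@B0, b@B0, c@B1, d@B2}
  B3:   IN={a@B0, b@B0, c@B1, d@B2}   OUT={a@B3, b@B3, c@B1, d@B2}
  B4:   IN={a@B3, b@B3, c@B1, d@B2}   OUT={a@B3, b@B3, c@B1, d@B4, f@B4}

Merge at B0 (entry node, so the boundary value {} is joined with the incoming edge(s)): IN[B0] = {} ⊔ OUT[B1] = {a@B0, b@B0, c@B1}
Applying B0's transfer function to that IN value gives OUT[B0] (row B0 above).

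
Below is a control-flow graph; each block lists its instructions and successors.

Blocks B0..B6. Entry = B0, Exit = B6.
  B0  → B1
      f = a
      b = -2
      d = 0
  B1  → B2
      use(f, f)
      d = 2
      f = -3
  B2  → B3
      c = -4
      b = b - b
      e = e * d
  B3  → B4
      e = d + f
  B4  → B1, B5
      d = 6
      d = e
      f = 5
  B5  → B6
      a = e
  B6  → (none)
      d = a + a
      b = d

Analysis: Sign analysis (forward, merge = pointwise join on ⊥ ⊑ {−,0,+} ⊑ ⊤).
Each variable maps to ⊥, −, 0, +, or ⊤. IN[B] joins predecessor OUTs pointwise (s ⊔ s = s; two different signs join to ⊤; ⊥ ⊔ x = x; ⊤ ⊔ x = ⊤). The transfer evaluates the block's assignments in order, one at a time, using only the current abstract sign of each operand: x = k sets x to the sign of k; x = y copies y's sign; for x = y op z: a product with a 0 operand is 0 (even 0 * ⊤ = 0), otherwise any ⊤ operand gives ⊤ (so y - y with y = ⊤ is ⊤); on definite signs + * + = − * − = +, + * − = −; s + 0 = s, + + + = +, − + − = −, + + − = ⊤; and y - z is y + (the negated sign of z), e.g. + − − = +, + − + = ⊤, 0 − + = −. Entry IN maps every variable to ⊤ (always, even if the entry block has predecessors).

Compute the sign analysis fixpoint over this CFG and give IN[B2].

Converged values:
  B0:   IN=(all ⊤)   OUT={b:-, d:0; rest ⊤}
  B1:   IN=(all ⊤)   OUT={d:+, f:-; rest ⊤}
  B2:   IN={d:+, f:-; rest ⊤}   OUT={c:-, d:+, f:-; rest ⊤}
  B3:   IN={c:-, d:+, f:-; rest ⊤}   OUT={c:-, d:+, f:-; rest ⊤}
  B4:   IN={c:-, d:+, f:-; rest ⊤}   OUT={c:-, f:+; rest ⊤}
  B5:   IN={c:-, f:+; rest ⊤}   OUT={c:-, f:+; rest ⊤}
  B6:   IN={c:-, f:+; rest ⊤}   OUT={c:-, f:+; rest ⊤}

Merge at B2: IN[B2] = OUT[B1] = {a: ⊤, b: ⊤, c: ⊤, d: +, e: ⊤, f: -}

Answer: {a: ⊤, b: ⊤, c: ⊤, d: +, e: ⊤, f: -}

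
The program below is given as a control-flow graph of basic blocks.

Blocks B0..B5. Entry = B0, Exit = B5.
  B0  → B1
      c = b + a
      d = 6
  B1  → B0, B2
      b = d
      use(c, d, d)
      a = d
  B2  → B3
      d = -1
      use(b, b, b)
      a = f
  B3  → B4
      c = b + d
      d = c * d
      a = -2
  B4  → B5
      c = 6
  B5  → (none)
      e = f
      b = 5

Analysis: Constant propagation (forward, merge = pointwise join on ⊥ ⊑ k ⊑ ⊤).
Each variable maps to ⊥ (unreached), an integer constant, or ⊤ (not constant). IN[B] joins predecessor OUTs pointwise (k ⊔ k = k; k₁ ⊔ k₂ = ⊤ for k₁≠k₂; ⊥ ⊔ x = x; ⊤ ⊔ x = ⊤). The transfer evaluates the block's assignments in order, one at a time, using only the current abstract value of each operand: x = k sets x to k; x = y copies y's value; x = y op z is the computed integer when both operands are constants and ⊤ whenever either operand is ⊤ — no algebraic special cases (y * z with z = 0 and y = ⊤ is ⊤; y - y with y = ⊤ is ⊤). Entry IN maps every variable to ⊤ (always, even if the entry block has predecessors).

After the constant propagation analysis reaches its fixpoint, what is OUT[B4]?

Per-block solution:
  B0:   IN=(all ⊤)   OUT={d:6; rest ⊤}
  B1:   IN={d:6; rest ⊤}   OUT={a:6, b:6, d:6; rest ⊤}
  B2:   IN={a:6, b:6, d:6; rest ⊤}   OUT={b:6, d:-1; rest ⊤}
  B3:   IN={b:6, d:-1; rest ⊤}   OUT={a:-2, b:6, c:5, d:-5; rest ⊤}
  B4:   IN={a:-2, b:6, c:5, d:-5; rest ⊤}   OUT={a:-2, b:6, c:6, d:-5; rest ⊤}
  B5:   IN={a:-2, b:6, c:6, d:-5; rest ⊤}   OUT={a:-2, b:5, c:6, d:-5; rest ⊤}

Merge at B4: IN[B4] = OUT[B3] = {a: -2, b: 6, c: 5, d: -5, e: ⊤, f: ⊤}
Applying B4's transfer function to that IN value gives OUT[B4] (row B4 above).

Answer: {a: -2, b: 6, c: 6, d: -5, e: ⊤, f: ⊤}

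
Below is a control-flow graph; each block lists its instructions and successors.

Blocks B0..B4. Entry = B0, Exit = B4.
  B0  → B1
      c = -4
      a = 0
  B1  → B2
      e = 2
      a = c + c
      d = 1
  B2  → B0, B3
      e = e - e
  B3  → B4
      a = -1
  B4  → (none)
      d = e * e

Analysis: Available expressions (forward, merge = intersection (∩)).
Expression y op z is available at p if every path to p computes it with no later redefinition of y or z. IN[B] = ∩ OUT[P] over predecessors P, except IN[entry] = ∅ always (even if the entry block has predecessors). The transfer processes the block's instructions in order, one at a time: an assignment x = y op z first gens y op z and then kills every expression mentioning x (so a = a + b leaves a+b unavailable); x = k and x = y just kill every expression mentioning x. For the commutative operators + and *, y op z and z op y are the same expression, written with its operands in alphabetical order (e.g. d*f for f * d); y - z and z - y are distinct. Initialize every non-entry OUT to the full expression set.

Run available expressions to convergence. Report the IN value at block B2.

Answer: {c+c}

Derivation:
Per-block solution:
  B0:  IN={}  OUT={}
  B1:  IN={}  OUT={c+c}
  B2:  IN={c+c}  OUT={c+c}
  B3:  IN={c+c}  OUT={c+c}
  B4:  IN={c+c}  OUT={c+c, e*e}

Merge at B2: IN[B2] = OUT[B1] = {c+c}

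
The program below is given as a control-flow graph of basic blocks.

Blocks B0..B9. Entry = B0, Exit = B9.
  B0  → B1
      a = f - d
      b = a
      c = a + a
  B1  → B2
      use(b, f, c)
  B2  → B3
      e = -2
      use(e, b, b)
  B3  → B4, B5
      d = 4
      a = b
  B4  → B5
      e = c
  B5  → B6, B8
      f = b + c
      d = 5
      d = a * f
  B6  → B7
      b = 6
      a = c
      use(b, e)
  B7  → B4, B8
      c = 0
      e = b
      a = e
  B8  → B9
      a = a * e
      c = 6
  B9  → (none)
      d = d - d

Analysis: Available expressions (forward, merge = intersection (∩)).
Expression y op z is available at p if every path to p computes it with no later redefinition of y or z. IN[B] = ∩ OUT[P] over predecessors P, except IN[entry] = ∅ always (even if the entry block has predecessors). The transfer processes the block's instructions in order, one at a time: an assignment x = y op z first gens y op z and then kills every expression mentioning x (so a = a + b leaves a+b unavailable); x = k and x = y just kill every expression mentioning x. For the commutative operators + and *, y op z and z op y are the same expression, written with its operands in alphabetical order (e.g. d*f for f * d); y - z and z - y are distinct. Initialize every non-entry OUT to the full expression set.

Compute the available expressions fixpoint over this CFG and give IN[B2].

Fixpoint table:
  B0:  IN={}  OUT={a+a, f-d}
  B1:  IN={a+a, f-d}  OUT={a+a, f-d}
  B2:  IN={a+a, f-d}  OUT={a+a, f-d}
  B3:  IN={a+a, f-d}  OUT={}
  B4:  IN={}  OUT={}
  B5:  IN={}  OUT={a*f, b+c}
  B6:  IN={a*f, b+c}  OUT={}
  B7:  IN={}  OUT={}
  B8:  IN={}  OUT={}
  B9:  IN={}  OUT={}

Merge at B2: IN[B2] = OUT[B1] = {a+a, f-d}

Answer: {a+a, f-d}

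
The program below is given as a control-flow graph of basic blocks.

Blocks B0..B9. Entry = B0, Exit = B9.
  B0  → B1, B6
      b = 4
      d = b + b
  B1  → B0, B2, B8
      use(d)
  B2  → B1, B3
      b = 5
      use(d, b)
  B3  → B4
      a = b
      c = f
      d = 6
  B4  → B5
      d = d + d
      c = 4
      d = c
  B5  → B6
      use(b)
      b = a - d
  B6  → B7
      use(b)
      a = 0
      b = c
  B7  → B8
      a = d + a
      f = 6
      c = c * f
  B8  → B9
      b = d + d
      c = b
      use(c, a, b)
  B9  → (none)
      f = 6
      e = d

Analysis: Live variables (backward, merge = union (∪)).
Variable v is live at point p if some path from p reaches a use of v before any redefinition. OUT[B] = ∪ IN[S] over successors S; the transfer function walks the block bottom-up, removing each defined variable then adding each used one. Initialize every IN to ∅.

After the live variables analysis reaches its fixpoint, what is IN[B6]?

Answer: {b, c, d}

Derivation:
Per-block solution:
  B0:   IN={a, c, f}   OUT={a, b, c, d, f}
  B1:   IN={a, c, d, f}   OUT={a, c, d, f}
  B2:   IN={a, c, d, f}   OUT={a, b, c, d, f}
  B3:   IN={b, f}   OUT={a, b, d}
  B4:   IN={a, b, d}   OUT={a, b, c, d}
  B5:   IN={a, b, c, d}   OUT={b, c, d}
  B6:   IN={b, c, d}   OUT={a, c, d}
  B7:   IN={a, c, d}   OUT={a, d}
  B8:   IN={a, d}   OUT={d}
  B9:   IN={d}   OUT={}

Merge at B6: OUT[B6] = IN[B7] = {a, c, d}
Applying B6's transfer function to that OUT value gives IN[B6] (row B6 above).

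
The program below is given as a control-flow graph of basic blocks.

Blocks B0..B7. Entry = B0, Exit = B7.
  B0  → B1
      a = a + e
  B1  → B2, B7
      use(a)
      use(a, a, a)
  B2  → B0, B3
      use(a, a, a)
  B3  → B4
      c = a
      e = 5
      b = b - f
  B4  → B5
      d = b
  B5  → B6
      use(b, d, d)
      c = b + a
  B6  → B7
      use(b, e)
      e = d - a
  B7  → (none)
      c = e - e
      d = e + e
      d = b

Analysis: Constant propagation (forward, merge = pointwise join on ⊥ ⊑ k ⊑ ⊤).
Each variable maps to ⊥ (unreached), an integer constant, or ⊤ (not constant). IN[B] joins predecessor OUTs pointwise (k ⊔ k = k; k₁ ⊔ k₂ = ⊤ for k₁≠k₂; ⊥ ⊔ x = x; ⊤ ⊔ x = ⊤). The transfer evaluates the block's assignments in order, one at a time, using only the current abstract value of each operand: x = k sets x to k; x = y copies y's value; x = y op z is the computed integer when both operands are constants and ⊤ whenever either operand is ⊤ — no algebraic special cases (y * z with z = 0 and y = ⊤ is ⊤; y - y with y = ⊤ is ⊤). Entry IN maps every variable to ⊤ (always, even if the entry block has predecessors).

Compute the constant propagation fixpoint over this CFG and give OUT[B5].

Per-block solution:
  B0:  IN=(all ⊤)  OUT=(all ⊤)
  B1:  IN=(all ⊤)  OUT=(all ⊤)
  B2:  IN=(all ⊤)  OUT=(all ⊤)
  B3:  IN=(all ⊤)  OUT={e:5; rest ⊤}
  B4:  IN={e:5; rest ⊤}  OUT={e:5; rest ⊤}
  B5:  IN={e:5; rest ⊤}  OUT={e:5; rest ⊤}
  B6:  IN={e:5; rest ⊤}  OUT=(all ⊤)
  B7:  IN=(all ⊤)  OUT=(all ⊤)

Merge at B5: IN[B5] = OUT[B4] = {a: ⊤, b: ⊤, c: ⊤, d: ⊤, e: 5, f: ⊤}
Applying B5's transfer function to that IN value gives OUT[B5] (row B5 above).

Answer: {a: ⊤, b: ⊤, c: ⊤, d: ⊤, e: 5, f: ⊤}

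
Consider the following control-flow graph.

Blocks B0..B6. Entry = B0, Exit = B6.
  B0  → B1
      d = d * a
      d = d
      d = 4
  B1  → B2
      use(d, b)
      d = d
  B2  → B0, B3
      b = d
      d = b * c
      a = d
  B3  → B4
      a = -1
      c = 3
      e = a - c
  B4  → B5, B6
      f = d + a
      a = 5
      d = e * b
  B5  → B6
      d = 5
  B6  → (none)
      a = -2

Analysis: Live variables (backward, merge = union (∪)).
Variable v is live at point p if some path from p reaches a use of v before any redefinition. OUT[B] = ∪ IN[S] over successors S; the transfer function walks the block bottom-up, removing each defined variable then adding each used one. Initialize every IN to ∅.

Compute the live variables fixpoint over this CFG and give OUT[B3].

Answer: {a, b, d, e}

Working:
Per-block solution:
  B0: | IN={a, b, c, d} | OUT={b, c, d}
  B1: | IN={b, c, d} | OUT={c, d}
  B2: | IN={c, d} | OUT={a, b, c, d}
  B3: | IN={b, d} | OUT={a, b, d, e}
  B4: | IN={a, b, d, e} | OUT={}
  B5: | IN={} | OUT={}
  B6: | IN={} | OUT={}

Merge at B3: OUT[B3] = IN[B4] = {a, b, d, e}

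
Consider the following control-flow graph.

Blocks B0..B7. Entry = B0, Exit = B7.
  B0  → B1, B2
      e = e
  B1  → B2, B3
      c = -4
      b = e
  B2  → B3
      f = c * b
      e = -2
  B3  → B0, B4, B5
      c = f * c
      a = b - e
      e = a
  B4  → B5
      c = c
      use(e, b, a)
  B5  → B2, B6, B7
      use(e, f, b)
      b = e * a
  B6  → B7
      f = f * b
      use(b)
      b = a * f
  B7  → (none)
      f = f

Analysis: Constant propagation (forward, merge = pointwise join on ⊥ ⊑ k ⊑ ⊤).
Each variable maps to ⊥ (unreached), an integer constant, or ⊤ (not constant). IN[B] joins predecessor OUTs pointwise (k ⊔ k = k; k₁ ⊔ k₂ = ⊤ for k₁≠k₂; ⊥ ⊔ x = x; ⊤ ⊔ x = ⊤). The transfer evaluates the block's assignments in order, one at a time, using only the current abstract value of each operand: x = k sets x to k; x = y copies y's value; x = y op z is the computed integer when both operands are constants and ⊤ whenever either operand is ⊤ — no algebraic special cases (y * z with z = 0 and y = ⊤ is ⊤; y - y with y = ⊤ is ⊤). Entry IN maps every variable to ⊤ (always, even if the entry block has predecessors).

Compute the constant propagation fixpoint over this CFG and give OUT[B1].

Answer: {a: ⊤, b: ⊤, c: -4, d: ⊤, e: ⊤, f: ⊤}

Trace:
Fixpoint table:
  B0:   IN=(all ⊤)   OUT=(all ⊤)
  B1:   IN=(all ⊤)   OUT={c:-4; rest ⊤}
  B2:   IN=(all ⊤)   OUT={e:-2; rest ⊤}
  B3:   IN=(all ⊤)   OUT=(all ⊤)
  B4:   IN=(all ⊤)   OUT=(all ⊤)
  B5:   IN=(all ⊤)   OUT=(all ⊤)
  B6:   IN=(all ⊤)   OUT=(all ⊤)
  B7:   IN=(all ⊤)   OUT=(all ⊤)

Merge at B1: IN[B1] = OUT[B0] = {a: ⊤, b: ⊤, c: ⊤, d: ⊤, e: ⊤, f: ⊤}
Applying B1's transfer function to that IN value gives OUT[B1] (row B1 above).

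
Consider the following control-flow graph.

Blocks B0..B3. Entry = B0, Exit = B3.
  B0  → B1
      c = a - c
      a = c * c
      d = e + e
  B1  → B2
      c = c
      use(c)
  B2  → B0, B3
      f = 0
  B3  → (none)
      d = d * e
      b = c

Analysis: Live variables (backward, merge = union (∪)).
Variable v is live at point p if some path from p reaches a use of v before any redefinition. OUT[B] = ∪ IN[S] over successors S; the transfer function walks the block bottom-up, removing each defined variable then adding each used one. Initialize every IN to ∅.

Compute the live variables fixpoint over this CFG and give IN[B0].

Answer: {a, c, e}

Derivation:
Converged values:
  B0:  IN={a, c, e}  OUT={a, c, d, e}
  B1:  IN={a, c, d, e}  OUT={a, c, d, e}
  B2:  IN={a, c, d, e}  OUT={a, c, d, e}
  B3:  IN={c, d, e}  OUT={}

Merge at B0: OUT[B0] = IN[B1] = {a, c, d, e}
Applying B0's transfer function to that OUT value gives IN[B0] (row B0 above).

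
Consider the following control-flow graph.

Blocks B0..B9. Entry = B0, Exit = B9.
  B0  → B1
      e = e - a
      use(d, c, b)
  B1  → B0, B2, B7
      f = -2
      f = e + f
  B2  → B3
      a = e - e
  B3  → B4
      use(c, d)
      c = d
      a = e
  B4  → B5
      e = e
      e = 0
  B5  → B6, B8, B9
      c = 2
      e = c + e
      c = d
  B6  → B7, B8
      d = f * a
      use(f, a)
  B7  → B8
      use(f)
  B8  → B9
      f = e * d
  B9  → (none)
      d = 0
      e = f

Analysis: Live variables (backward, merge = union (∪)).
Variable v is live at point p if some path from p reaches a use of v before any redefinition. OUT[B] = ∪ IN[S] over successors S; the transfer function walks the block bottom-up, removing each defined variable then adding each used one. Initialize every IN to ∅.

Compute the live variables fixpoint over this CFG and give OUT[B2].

Answer: {c, d, e, f}

Trace:
Converged values:
  B0:   IN={a, b, c, d, e}   OUT={a, b, c, d, e}
  B1:   IN={a, b, c, d, e}   OUT={a, b, c, d, e, f}
  B2:   IN={c, d, e, f}   OUT={c, d, e, f}
  B3:   IN={c, d, e, f}   OUT={a, d, e, f}
  B4:   IN={a, d, e, f}   OUT={a, d, e, f}
  B5:   IN={a, d, e, f}   OUT={a, d, e, f}
  B6:   IN={a, e, f}   OUT={d, e, f}
  B7:   IN={d, e, f}   OUT={d, e}
  B8:   IN={d, e}   OUT={f}
  B9:   IN={f}   OUT={}

Merge at B2: OUT[B2] = IN[B3] = {c, d, e, f}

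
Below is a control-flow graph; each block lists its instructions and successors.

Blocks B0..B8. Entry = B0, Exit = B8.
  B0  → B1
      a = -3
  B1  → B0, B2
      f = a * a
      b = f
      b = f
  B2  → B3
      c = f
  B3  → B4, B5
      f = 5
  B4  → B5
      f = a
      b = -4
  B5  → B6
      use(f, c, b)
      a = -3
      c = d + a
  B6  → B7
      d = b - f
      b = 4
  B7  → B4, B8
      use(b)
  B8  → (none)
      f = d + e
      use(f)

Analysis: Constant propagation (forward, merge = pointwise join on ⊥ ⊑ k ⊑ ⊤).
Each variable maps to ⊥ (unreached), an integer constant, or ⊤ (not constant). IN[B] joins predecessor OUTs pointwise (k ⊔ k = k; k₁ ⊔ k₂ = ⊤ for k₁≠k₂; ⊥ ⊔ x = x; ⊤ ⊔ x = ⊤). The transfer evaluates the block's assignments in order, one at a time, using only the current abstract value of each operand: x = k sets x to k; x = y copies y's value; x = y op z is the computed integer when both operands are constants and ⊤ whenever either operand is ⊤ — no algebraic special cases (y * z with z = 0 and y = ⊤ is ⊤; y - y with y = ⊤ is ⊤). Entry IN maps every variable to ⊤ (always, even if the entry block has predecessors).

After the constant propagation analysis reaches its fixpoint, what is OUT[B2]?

Fixpoint table:
  B0:   IN=(all ⊤)   OUT={a:-3; rest ⊤}
  B1:   IN={a:-3; rest ⊤}   OUT={a:-3, b:9, f:9; rest ⊤}
  B2:   IN={a:-3, b:9, f:9; rest ⊤}   OUT={a:-3, b:9, c:9, f:9; rest ⊤}
  B3:   IN={a:-3, b:9, c:9, f:9; rest ⊤}   OUT={a:-3, b:9, c:9, f:5; rest ⊤}
  B4:   IN={a:-3; rest ⊤}   OUT={a:-3, b:-4, f:-3; rest ⊤}
  B5:   IN={a:-3; rest ⊤}   OUT={a:-3; rest ⊤}
  B6:   IN={a:-3; rest ⊤}   OUT={a:-3, b:4; rest ⊤}
  B7:   IN={a:-3, b:4; rest ⊤}   OUT={a:-3, b:4; rest ⊤}
  B8:   IN={a:-3, b:4; rest ⊤}   OUT={a:-3, b:4; rest ⊤}

Merge at B2: IN[B2] = OUT[B1] = {a: -3, b: 9, c: ⊤, d: ⊤, e: ⊤, f: 9}
Applying B2's transfer function to that IN value gives OUT[B2] (row B2 above).

Answer: {a: -3, b: 9, c: 9, d: ⊤, e: ⊤, f: 9}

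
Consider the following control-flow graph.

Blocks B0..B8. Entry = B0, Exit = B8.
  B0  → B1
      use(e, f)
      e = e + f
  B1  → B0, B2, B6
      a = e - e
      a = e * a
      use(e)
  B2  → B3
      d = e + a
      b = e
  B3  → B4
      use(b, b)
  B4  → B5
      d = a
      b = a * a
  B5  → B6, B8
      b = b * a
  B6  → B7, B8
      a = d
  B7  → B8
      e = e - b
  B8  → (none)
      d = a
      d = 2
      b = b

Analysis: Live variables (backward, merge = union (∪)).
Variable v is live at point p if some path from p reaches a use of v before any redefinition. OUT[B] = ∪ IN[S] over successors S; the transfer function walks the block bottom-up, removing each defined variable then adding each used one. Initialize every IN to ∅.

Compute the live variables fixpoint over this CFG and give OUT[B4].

Answer: {a, b, d, e}

Working:
Fixpoint table:
  B0:  IN={b, d, e, f}  OUT={b, d, e, f}
  B1:  IN={b, d, e, f}  OUT={a, b, d, e, f}
  B2:  IN={a, e}  OUT={a, b, e}
  B3:  IN={a, b, e}  OUT={a, e}
  B4:  IN={a, e}  OUT={a, b, d, e}
  B5:  IN={a, b, d, e}  OUT={a, b, d, e}
  B6:  IN={b, d, e}  OUT={a, b, e}
  B7:  IN={a, b, e}  OUT={a, b}
  B8:  IN={a, b}  OUT={}

Merge at B4: OUT[B4] = IN[B5] = {a, b, d, e}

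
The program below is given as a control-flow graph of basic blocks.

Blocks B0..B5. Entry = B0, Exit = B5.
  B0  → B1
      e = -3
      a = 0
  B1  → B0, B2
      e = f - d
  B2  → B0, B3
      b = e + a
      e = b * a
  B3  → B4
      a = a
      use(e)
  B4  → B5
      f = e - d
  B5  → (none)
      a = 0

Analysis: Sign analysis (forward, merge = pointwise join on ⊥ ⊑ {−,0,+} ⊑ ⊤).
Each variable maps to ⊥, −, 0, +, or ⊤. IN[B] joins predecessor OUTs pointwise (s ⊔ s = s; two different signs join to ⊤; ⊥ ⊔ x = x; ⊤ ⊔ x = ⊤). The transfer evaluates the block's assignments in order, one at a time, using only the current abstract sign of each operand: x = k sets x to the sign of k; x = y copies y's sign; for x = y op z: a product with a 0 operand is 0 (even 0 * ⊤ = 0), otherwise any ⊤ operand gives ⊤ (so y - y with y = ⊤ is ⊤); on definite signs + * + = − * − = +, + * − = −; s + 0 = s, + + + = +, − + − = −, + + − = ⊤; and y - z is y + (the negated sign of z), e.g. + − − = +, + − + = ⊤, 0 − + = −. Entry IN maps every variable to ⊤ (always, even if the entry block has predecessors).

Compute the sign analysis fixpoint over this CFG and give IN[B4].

Per-block solution:
  B0:  IN=(all ⊤)  OUT={a:0, e:-; rest ⊤}
  B1:  IN={a:0, e:-; rest ⊤}  OUT={a:0; rest ⊤}
  B2:  IN={a:0; rest ⊤}  OUT={a:0, e:0; rest ⊤}
  B3:  IN={a:0, e:0; rest ⊤}  OUT={a:0, e:0; rest ⊤}
  B4:  IN={a:0, e:0; rest ⊤}  OUT={a:0, e:0; rest ⊤}
  B5:  IN={a:0, e:0; rest ⊤}  OUT={a:0, e:0; rest ⊤}

Merge at B4: IN[B4] = OUT[B3] = {a: 0, b: ⊤, c: ⊤, d: ⊤, e: 0, f: ⊤}

Answer: {a: 0, b: ⊤, c: ⊤, d: ⊤, e: 0, f: ⊤}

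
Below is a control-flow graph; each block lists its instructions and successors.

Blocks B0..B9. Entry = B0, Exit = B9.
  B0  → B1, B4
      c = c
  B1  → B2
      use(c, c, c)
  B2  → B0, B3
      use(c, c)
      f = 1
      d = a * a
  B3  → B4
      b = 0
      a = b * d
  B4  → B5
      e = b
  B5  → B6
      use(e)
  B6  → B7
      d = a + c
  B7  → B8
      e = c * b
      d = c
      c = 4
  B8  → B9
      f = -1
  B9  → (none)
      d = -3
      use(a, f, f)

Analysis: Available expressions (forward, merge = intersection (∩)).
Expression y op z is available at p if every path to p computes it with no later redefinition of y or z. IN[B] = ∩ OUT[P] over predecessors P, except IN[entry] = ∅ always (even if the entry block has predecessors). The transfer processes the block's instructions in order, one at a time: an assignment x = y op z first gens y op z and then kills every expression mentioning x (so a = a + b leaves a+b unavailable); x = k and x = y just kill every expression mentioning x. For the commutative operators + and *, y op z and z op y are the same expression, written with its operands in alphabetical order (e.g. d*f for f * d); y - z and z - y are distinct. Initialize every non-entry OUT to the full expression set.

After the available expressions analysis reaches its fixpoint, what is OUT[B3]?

Per-block solution:
  B0:  IN={}  OUT={}
  B1:  IN={}  OUT={}
  B2:  IN={}  OUT={a*a}
  B3:  IN={a*a}  OUT={b*d}
  B4:  IN={}  OUT={}
  B5:  IN={}  OUT={}
  B6:  IN={}  OUT={a+c}
  B7:  IN={a+c}  OUT={}
  B8:  IN={}  OUT={}
  B9:  IN={}  OUT={}

Merge at B3: IN[B3] = OUT[B2] = {a*a}
Applying B3's transfer function to that IN value gives OUT[B3] (row B3 above).

Answer: {b*d}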